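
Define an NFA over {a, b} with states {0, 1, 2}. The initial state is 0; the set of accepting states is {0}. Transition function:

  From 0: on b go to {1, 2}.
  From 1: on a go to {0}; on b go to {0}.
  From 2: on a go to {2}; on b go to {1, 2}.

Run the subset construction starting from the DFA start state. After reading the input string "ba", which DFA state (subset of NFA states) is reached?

Start: {0}.
δ(0,b) = {1, 2}.
Union: {1, 2}.
After b: {1, 2}.
δ(1,a) = {0}; δ(2,a) = {2}.
Union: {0, 2}.
After a: {0, 2}.

{0, 2}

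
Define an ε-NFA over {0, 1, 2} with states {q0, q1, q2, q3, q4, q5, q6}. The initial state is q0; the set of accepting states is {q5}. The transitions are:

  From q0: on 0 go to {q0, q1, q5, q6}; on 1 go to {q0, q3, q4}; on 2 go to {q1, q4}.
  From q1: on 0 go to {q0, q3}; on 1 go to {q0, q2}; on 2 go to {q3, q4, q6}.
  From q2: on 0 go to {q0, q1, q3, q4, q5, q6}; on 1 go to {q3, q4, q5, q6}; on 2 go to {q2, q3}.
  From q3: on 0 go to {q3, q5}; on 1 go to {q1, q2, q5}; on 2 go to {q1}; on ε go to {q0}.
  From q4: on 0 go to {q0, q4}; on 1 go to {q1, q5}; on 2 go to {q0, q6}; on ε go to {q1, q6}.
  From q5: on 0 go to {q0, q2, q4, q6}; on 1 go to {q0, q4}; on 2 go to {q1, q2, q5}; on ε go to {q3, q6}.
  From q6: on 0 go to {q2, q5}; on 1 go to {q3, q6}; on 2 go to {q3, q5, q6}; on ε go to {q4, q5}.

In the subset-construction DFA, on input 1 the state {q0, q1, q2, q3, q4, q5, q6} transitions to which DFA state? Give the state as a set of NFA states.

δ(q0,1) = {q0, q3, q4}; δ(q1,1) = {q0, q2}; δ(q2,1) = {q3, q4, q5, q6}; δ(q3,1) = {q1, q2, q5}; δ(q4,1) = {q1, q5}; δ(q5,1) = {q0, q4}; δ(q6,1) = {q3, q6}.
Union: {q0, q1, q2, q3, q4, q5, q6}.

{q0, q1, q2, q3, q4, q5, q6}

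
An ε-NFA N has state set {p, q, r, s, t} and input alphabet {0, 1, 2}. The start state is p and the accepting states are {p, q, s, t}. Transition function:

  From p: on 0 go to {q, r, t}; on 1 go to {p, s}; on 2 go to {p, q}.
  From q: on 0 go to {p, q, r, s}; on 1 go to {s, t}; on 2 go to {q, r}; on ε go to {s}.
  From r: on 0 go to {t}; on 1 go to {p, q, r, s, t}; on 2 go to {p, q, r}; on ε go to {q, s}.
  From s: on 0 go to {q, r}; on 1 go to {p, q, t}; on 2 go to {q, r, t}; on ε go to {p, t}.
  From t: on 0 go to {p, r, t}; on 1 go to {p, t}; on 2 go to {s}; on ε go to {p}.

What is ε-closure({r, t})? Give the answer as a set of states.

Begin with {r, t}.
r →ε {q, s}; add q, s.
s →ε {p, t}; add p.
ε-closure = {p, q, r, s, t}.

{p, q, r, s, t}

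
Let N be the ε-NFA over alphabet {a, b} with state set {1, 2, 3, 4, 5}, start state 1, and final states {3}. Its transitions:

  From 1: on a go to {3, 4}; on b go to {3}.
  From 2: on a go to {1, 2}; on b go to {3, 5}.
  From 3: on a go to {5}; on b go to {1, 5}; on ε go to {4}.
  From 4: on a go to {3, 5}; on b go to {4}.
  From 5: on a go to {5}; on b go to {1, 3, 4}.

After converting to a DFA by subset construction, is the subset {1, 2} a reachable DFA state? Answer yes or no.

Start state of the DFA: {1} (ε-closure of the NFA start).
{1} --a--> {3, 4}  [new]
{1} --b--> {3, 4}  [seen]
{3, 4} --a--> {3, 4, 5}  [new]
{3, 4} --b--> {1, 4, 5}  [new]
{3, 4, 5} --a--> {3, 4, 5}  [seen]
{3, 4, 5} --b--> {1, 3, 4, 5}  [new]
{1, 4, 5} --a--> {3, 4, 5}  [seen]
{1, 4, 5} --b--> {1, 3, 4}  [new]
{1, 3, 4, 5} --a--> {3, 4, 5}  [seen]
{1, 3, 4, 5} --b--> {1, 3, 4, 5}  [seen]
{1, 3, 4} --a--> {3, 4, 5}  [seen]
{1, 3, 4} --b--> {1, 3, 4, 5}  [seen]
Reachable DFA states: {1}, {3, 4}, {3, 4, 5}, {1, 4, 5}, {1, 3, 4, 5}, {1, 3, 4}.
{1, 2} is not among them.

no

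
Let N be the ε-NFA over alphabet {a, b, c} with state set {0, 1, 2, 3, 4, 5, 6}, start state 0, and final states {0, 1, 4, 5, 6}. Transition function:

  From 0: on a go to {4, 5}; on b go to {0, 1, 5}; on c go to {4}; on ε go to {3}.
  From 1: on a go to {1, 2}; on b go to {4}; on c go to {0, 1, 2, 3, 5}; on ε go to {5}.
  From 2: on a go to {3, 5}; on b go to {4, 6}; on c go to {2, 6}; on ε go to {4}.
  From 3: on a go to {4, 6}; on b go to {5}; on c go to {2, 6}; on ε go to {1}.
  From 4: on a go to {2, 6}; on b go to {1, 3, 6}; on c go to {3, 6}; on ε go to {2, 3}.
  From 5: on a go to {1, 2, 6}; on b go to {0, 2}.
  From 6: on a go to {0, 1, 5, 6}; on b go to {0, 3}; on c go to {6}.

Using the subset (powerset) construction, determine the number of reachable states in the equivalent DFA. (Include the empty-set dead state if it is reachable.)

Start state of the DFA: {0, 1, 3, 5} (ε-closure of the NFA start).
{0, 1, 3, 5} --a--> {1, 2, 3, 4, 5, 6}  [new]
{0, 1, 3, 5} --b--> {0, 1, 2, 3, 4, 5}  [new]
{0, 1, 3, 5} --c--> {0, 1, 2, 3, 4, 5, 6}  [new]
{1, 2, 3, 4, 5, 6} --a--> {0, 1, 2, 3, 4, 5, 6}  [seen]
{1, 2, 3, 4, 5, 6} --b--> {0, 1, 2, 3, 4, 5, 6}  [seen]
{1, 2, 3, 4, 5, 6} --c--> {0, 1, 2, 3, 4, 5, 6}  [seen]
{0, 1, 2, 3, 4, 5} --a--> {1, 2, 3, 4, 5, 6}  [seen]
{0, 1, 2, 3, 4, 5} --b--> {0, 1, 2, 3, 4, 5, 6}  [seen]
{0, 1, 2, 3, 4, 5} --c--> {0, 1, 2, 3, 4, 5, 6}  [seen]
{0, 1, 2, 3, 4, 5, 6} --a--> {0, 1, 2, 3, 4, 5, 6}  [seen]
{0, 1, 2, 3, 4, 5, 6} --b--> {0, 1, 2, 3, 4, 5, 6}  [seen]
{0, 1, 2, 3, 4, 5, 6} --c--> {0, 1, 2, 3, 4, 5, 6}  [seen]
Reachable DFA states: {0, 1, 3, 5}, {1, 2, 3, 4, 5, 6}, {0, 1, 2, 3, 4, 5}, {0, 1, 2, 3, 4, 5, 6}.

4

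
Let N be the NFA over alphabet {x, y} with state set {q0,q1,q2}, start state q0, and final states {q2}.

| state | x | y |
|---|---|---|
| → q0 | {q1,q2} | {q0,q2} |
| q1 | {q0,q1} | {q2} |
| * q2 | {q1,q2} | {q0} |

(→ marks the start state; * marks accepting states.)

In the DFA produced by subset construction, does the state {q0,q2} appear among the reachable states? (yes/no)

Start state of the DFA: {q0}.
{q0} --x--> {q1,q2}  [new]
{q0} --y--> {q0,q2}  [new]
{q1,q2} --x--> {q0,q1,q2}  [new]
{q1,q2} --y--> {q0,q2}  [seen]
{q0,q2} --x--> {q1,q2}  [seen]
{q0,q2} --y--> {q0,q2}  [seen]
{q0,q1,q2} --x--> {q0,q1,q2}  [seen]
{q0,q1,q2} --y--> {q0,q2}  [seen]
Reachable DFA states: {q0}, {q1,q2}, {q0,q2}, {q0,q1,q2}.
{q0,q2} is among them.

yes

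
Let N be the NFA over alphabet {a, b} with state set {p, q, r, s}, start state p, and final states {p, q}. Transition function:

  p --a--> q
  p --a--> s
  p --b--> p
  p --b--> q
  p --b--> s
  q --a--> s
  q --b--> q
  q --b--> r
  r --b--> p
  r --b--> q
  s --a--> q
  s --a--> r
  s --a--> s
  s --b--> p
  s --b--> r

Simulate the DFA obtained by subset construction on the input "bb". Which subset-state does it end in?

{p, q, r, s}

Start: {p}.
δ(p,b) = {p, q, s}.
Union: {p, q, s}.
After b: {p, q, s}.
δ(p,b) = {p, q, s}; δ(q,b) = {q, r}; δ(s,b) = {p, r}.
Union: {p, q, r, s}.
After b: {p, q, r, s}.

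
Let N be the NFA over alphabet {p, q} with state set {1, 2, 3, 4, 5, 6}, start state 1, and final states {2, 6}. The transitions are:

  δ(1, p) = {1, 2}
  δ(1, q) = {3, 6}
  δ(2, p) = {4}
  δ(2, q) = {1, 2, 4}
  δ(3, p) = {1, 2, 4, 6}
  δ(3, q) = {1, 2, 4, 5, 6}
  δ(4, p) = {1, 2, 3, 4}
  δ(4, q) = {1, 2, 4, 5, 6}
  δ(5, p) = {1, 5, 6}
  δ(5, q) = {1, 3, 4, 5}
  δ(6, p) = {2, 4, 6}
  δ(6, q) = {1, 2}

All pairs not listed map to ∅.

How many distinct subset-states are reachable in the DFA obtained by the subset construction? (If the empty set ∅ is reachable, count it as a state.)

Start state of the DFA: {1}.
{1} --p--> {1, 2}  [new]
{1} --q--> {3, 6}  [new]
{1, 2} --p--> {1, 2, 4}  [new]
{1, 2} --q--> {1, 2, 3, 4, 6}  [new]
{3, 6} --p--> {1, 2, 4, 6}  [new]
{3, 6} --q--> {1, 2, 4, 5, 6}  [new]
{1, 2, 4} --p--> {1, 2, 3, 4}  [new]
{1, 2, 4} --q--> {1, 2, 3, 4, 5, 6}  [new]
{1, 2, 3, 4, 6} --p--> {1, 2, 3, 4, 6}  [seen]
{1, 2, 3, 4, 6} --q--> {1, 2, 3, 4, 5, 6}  [seen]
{1, 2, 4, 6} --p--> {1, 2, 3, 4, 6}  [seen]
{1, 2, 4, 6} --q--> {1, 2, 3, 4, 5, 6}  [seen]
{1, 2, 4, 5, 6} --p--> {1, 2, 3, 4, 5, 6}  [seen]
{1, 2, 4, 5, 6} --q--> {1, 2, 3, 4, 5, 6}  [seen]
{1, 2, 3, 4} --p--> {1, 2, 3, 4, 6}  [seen]
{1, 2, 3, 4} --q--> {1, 2, 3, 4, 5, 6}  [seen]
{1, 2, 3, 4, 5, 6} --p--> {1, 2, 3, 4, 5, 6}  [seen]
{1, 2, 3, 4, 5, 6} --q--> {1, 2, 3, 4, 5, 6}  [seen]
Reachable DFA states: {1}, {1, 2}, {3, 6}, {1, 2, 4}, {1, 2, 3, 4, 6}, {1, 2, 4, 6}, {1, 2, 4, 5, 6}, {1, 2, 3, 4}, {1, 2, 3, 4, 5, 6}.

9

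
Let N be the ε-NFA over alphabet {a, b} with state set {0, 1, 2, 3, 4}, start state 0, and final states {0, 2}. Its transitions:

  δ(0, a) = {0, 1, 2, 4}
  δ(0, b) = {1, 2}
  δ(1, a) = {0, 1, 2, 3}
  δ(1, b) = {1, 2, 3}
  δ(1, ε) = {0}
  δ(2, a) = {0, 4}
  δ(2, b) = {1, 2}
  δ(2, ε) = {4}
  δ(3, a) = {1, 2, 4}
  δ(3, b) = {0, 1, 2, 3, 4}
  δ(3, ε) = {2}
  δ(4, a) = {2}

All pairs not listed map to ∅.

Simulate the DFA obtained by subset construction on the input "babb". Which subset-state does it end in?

{0, 1, 2, 3, 4}

Start: {0}.
δ(0,b) = {1, 2}.
Union: {1, 2}.
ε-closure gives {0, 1, 2, 4}.
After b: {0, 1, 2, 4}.
δ(0,a) = {0, 1, 2, 4}; δ(1,a) = {0, 1, 2, 3}; δ(2,a) = {0, 4}; δ(4,a) = {2}.
Union: {0, 1, 2, 3, 4}.
After a: {0, 1, 2, 3, 4}.
δ(0,b) = {1, 2}; δ(1,b) = {1, 2, 3}; δ(2,b) = {1, 2}; δ(3,b) = {0, 1, 2, 3, 4}; δ(4,b) = ∅.
Union: {0, 1, 2, 3, 4}.
After b: {0, 1, 2, 3, 4}.
δ(0,b) = {1, 2}; δ(1,b) = {1, 2, 3}; δ(2,b) = {1, 2}; δ(3,b) = {0, 1, 2, 3, 4}; δ(4,b) = ∅.
Union: {0, 1, 2, 3, 4}.
After b: {0, 1, 2, 3, 4}.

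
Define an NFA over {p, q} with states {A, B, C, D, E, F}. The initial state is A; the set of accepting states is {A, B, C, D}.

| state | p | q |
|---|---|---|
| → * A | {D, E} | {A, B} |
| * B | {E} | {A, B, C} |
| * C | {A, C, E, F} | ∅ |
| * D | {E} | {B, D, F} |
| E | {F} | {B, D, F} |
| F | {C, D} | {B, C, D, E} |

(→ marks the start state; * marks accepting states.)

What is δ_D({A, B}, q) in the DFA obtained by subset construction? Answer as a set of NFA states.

{A, B, C}

δ(A,q) = {A, B}; δ(B,q) = {A, B, C}.
Union: {A, B, C}.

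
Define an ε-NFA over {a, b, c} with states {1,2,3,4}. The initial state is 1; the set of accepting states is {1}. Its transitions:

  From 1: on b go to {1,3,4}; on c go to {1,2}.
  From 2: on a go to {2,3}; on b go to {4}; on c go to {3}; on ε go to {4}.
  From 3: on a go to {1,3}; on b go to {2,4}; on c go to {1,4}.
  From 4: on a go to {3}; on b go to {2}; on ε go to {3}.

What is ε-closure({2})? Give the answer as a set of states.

{2,3,4}

Begin with {2}.
2 →ε {4}; add 4.
4 →ε {3}; add 3.
ε-closure = {2,3,4}.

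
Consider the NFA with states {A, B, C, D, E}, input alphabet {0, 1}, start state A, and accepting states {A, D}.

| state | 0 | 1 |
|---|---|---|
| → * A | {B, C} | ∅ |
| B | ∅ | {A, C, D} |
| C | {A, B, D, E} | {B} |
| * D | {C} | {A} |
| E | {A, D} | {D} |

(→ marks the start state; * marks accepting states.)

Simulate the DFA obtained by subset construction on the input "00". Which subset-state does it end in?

Start: {A}.
δ(A,0) = {B, C}.
Union: {B, C}.
After 0: {B, C}.
δ(B,0) = ∅; δ(C,0) = {A, B, D, E}.
Union: {A, B, D, E}.
After 0: {A, B, D, E}.

{A, B, D, E}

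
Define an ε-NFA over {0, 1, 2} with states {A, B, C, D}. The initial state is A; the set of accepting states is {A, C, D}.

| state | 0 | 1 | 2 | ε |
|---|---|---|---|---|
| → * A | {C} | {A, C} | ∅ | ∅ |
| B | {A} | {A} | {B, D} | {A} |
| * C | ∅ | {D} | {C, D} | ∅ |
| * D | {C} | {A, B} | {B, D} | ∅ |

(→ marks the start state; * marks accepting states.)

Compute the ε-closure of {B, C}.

{A, B, C}

Begin with {B, C}.
B →ε {A}; add A.
ε-closure = {A, B, C}.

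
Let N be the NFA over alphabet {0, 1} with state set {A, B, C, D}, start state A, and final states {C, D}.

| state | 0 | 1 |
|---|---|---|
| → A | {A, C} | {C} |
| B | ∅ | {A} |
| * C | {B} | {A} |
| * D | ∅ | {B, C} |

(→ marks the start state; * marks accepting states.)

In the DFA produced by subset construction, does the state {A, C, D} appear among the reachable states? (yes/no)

no

Start state of the DFA: {A}.
{A} --0--> {A, C}  [new]
{A} --1--> {C}  [new]
{A, C} --0--> {A, B, C}  [new]
{A, C} --1--> {A, C}  [seen]
{C} --0--> {B}  [new]
{C} --1--> {A}  [seen]
{A, B, C} --0--> {A, B, C}  [seen]
{A, B, C} --1--> {A, C}  [seen]
{B} --0--> ∅  [new]
{B} --1--> {A}  [seen]
∅ --0--> ∅  [seen]
∅ --1--> ∅  [seen]
Reachable DFA states: {A}, {A, C}, {C}, {A, B, C}, {B}, ∅.
{A, C, D} is not among them.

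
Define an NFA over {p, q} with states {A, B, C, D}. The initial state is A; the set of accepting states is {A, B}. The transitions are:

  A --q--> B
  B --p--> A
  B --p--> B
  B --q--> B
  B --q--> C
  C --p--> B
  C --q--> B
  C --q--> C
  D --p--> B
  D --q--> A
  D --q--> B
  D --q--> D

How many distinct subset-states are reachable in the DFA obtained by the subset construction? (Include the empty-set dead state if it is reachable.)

5

Start state of the DFA: {A}.
{A} --p--> ∅  [new]
{A} --q--> {B}  [new]
∅ --p--> ∅  [seen]
∅ --q--> ∅  [seen]
{B} --p--> {A, B}  [new]
{B} --q--> {B, C}  [new]
{A, B} --p--> {A, B}  [seen]
{A, B} --q--> {B, C}  [seen]
{B, C} --p--> {A, B}  [seen]
{B, C} --q--> {B, C}  [seen]
Reachable DFA states: {A}, ∅, {B}, {A, B}, {B, C}.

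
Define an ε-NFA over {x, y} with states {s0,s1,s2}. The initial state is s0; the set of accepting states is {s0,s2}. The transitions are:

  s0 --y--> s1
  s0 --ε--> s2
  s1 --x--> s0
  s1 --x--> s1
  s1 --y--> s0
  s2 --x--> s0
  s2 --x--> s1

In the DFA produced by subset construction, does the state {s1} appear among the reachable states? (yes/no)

Start state of the DFA: {s0,s2} (ε-closure of the NFA start).
{s0,s2} --x--> {s0,s1,s2}  [new]
{s0,s2} --y--> {s1}  [new]
{s0,s1,s2} --x--> {s0,s1,s2}  [seen]
{s0,s1,s2} --y--> {s0,s1,s2}  [seen]
{s1} --x--> {s0,s1,s2}  [seen]
{s1} --y--> {s0,s2}  [seen]
Reachable DFA states: {s0,s2}, {s0,s1,s2}, {s1}.
{s1} is among them.

yes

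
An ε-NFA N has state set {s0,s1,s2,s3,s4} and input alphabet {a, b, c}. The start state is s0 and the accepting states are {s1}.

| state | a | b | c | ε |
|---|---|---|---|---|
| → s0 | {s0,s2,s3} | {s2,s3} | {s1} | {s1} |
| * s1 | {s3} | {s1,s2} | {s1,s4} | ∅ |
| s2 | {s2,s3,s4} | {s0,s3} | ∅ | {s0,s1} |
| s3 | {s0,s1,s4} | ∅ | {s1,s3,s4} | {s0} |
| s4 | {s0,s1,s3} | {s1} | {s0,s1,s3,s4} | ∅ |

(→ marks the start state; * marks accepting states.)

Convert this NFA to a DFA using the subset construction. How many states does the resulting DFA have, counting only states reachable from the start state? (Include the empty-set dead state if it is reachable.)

7

Start state of the DFA: {s0,s1} (ε-closure of the NFA start).
{s0,s1} --a--> {s0,s1,s2,s3}  [new]
{s0,s1} --b--> {s0,s1,s2,s3}  [seen]
{s0,s1} --c--> {s1,s4}  [new]
{s0,s1,s2,s3} --a--> {s0,s1,s2,s3,s4}  [new]
{s0,s1,s2,s3} --b--> {s0,s1,s2,s3}  [seen]
{s0,s1,s2,s3} --c--> {s0,s1,s3,s4}  [new]
{s1,s4} --a--> {s0,s1,s3}  [new]
{s1,s4} --b--> {s0,s1,s2}  [new]
{s1,s4} --c--> {s0,s1,s3,s4}  [seen]
{s0,s1,s2,s3,s4} --a--> {s0,s1,s2,s3,s4}  [seen]
{s0,s1,s2,s3,s4} --b--> {s0,s1,s2,s3}  [seen]
{s0,s1,s2,s3,s4} --c--> {s0,s1,s3,s4}  [seen]
{s0,s1,s3,s4} --a--> {s0,s1,s2,s3,s4}  [seen]
{s0,s1,s3,s4} --b--> {s0,s1,s2,s3}  [seen]
{s0,s1,s3,s4} --c--> {s0,s1,s3,s4}  [seen]
{s0,s1,s3} --a--> {s0,s1,s2,s3,s4}  [seen]
{s0,s1,s3} --b--> {s0,s1,s2,s3}  [seen]
{s0,s1,s3} --c--> {s0,s1,s3,s4}  [seen]
{s0,s1,s2} --a--> {s0,s1,s2,s3,s4}  [seen]
{s0,s1,s2} --b--> {s0,s1,s2,s3}  [seen]
{s0,s1,s2} --c--> {s1,s4}  [seen]
Reachable DFA states: {s0,s1}, {s0,s1,s2,s3}, {s1,s4}, {s0,s1,s2,s3,s4}, {s0,s1,s3,s4}, {s0,s1,s3}, {s0,s1,s2}.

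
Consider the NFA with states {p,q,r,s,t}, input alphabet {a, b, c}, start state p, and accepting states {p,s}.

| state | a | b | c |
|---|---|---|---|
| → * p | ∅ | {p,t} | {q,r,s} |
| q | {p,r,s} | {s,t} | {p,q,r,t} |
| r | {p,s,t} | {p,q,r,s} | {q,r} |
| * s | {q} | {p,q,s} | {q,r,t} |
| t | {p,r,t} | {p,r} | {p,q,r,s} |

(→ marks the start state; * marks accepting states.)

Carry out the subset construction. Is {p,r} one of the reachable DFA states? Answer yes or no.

no

Start state of the DFA: {p}.
{p} --a--> ∅  [new]
{p} --b--> {p,t}  [new]
{p} --c--> {q,r,s}  [new]
∅ --a--> ∅  [seen]
∅ --b--> ∅  [seen]
∅ --c--> ∅  [seen]
{p,t} --a--> {p,r,t}  [new]
{p,t} --b--> {p,r,t}  [seen]
{p,t} --c--> {p,q,r,s}  [new]
{q,r,s} --a--> {p,q,r,s,t}  [new]
{q,r,s} --b--> {p,q,r,s,t}  [seen]
{q,r,s} --c--> {p,q,r,t}  [new]
{p,r,t} --a--> {p,r,s,t}  [new]
{p,r,t} --b--> {p,q,r,s,t}  [seen]
{p,r,t} --c--> {p,q,r,s}  [seen]
{p,q,r,s} --a--> {p,q,r,s,t}  [seen]
{p,q,r,s} --b--> {p,q,r,s,t}  [seen]
{p,q,r,s} --c--> {p,q,r,s,t}  [seen]
{p,q,r,s,t} --a--> {p,q,r,s,t}  [seen]
{p,q,r,s,t} --b--> {p,q,r,s,t}  [seen]
{p,q,r,s,t} --c--> {p,q,r,s,t}  [seen]
{p,q,r,t} --a--> {p,r,s,t}  [seen]
{p,q,r,t} --b--> {p,q,r,s,t}  [seen]
{p,q,r,t} --c--> {p,q,r,s,t}  [seen]
{p,r,s,t} --a--> {p,q,r,s,t}  [seen]
{p,r,s,t} --b--> {p,q,r,s,t}  [seen]
{p,r,s,t} --c--> {p,q,r,s,t}  [seen]
Reachable DFA states: {p}, ∅, {p,t}, {q,r,s}, {p,r,t}, {p,q,r,s}, {p,q,r,s,t}, {p,q,r,t}, {p,r,s,t}.
{p,r} is not among them.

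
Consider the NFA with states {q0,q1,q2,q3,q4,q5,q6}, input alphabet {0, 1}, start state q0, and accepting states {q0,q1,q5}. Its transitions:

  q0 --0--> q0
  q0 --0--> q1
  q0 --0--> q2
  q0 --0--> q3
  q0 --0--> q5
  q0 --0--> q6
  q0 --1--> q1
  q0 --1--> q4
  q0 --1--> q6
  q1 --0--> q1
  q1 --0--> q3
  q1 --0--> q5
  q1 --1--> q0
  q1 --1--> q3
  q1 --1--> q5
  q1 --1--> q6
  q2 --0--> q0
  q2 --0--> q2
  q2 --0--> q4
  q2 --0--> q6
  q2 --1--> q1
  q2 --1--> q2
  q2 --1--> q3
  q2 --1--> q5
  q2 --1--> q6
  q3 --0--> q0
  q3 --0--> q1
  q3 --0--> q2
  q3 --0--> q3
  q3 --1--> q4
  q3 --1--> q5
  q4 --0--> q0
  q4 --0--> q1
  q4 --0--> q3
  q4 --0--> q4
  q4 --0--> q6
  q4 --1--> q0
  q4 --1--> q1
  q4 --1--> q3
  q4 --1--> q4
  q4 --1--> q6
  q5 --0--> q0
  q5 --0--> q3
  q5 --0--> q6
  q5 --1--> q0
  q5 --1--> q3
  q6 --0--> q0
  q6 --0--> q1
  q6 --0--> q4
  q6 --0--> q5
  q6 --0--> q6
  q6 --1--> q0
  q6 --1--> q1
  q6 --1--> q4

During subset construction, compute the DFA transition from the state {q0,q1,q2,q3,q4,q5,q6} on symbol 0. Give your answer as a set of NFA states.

δ(q0,0) = {q0,q1,q2,q3,q5,q6}; δ(q1,0) = {q1,q3,q5}; δ(q2,0) = {q0,q2,q4,q6}; δ(q3,0) = {q0,q1,q2,q3}; δ(q4,0) = {q0,q1,q3,q4,q6}; δ(q5,0) = {q0,q3,q6}; δ(q6,0) = {q0,q1,q4,q5,q6}.
Union: {q0,q1,q2,q3,q4,q5,q6}.

{q0,q1,q2,q3,q4,q5,q6}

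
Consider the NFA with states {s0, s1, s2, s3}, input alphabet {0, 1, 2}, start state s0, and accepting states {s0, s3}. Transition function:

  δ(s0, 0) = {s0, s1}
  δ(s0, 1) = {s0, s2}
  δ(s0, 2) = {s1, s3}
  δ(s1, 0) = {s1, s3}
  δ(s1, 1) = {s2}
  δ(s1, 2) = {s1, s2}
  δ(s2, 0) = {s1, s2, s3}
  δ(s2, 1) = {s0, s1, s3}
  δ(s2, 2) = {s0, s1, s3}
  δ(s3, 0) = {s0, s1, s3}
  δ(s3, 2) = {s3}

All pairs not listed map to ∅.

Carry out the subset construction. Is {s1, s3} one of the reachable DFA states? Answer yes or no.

yes

Start state of the DFA: {s0}.
{s0} --0--> {s0, s1}  [new]
{s0} --1--> {s0, s2}  [new]
{s0} --2--> {s1, s3}  [new]
{s0, s1} --0--> {s0, s1, s3}  [new]
{s0, s1} --1--> {s0, s2}  [seen]
{s0, s1} --2--> {s1, s2, s3}  [new]
{s0, s2} --0--> {s0, s1, s2, s3}  [new]
{s0, s2} --1--> {s0, s1, s2, s3}  [seen]
{s0, s2} --2--> {s0, s1, s3}  [seen]
{s1, s3} --0--> {s0, s1, s3}  [seen]
{s1, s3} --1--> {s2}  [new]
{s1, s3} --2--> {s1, s2, s3}  [seen]
{s0, s1, s3} --0--> {s0, s1, s3}  [seen]
{s0, s1, s3} --1--> {s0, s2}  [seen]
{s0, s1, s3} --2--> {s1, s2, s3}  [seen]
{s1, s2, s3} --0--> {s0, s1, s2, s3}  [seen]
{s1, s2, s3} --1--> {s0, s1, s2, s3}  [seen]
{s1, s2, s3} --2--> {s0, s1, s2, s3}  [seen]
{s0, s1, s2, s3} --0--> {s0, s1, s2, s3}  [seen]
{s0, s1, s2, s3} --1--> {s0, s1, s2, s3}  [seen]
{s0, s1, s2, s3} --2--> {s0, s1, s2, s3}  [seen]
{s2} --0--> {s1, s2, s3}  [seen]
{s2} --1--> {s0, s1, s3}  [seen]
{s2} --2--> {s0, s1, s3}  [seen]
Reachable DFA states: {s0}, {s0, s1}, {s0, s2}, {s1, s3}, {s0, s1, s3}, {s1, s2, s3}, {s0, s1, s2, s3}, {s2}.
{s1, s3} is among them.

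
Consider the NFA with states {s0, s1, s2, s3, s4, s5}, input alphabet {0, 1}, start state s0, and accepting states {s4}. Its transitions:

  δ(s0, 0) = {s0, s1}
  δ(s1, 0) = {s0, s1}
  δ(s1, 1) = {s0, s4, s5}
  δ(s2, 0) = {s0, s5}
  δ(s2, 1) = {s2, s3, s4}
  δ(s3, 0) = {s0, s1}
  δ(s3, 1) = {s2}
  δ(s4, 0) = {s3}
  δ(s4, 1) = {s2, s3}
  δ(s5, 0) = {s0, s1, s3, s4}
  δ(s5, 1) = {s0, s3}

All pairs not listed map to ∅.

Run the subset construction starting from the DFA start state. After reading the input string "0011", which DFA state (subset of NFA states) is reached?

{s0, s2, s3}

Start: {s0}.
δ(s0,0) = {s0, s1}.
Union: {s0, s1}.
After 0: {s0, s1}.
δ(s0,0) = {s0, s1}; δ(s1,0) = {s0, s1}.
Union: {s0, s1}.
After 0: {s0, s1}.
δ(s0,1) = ∅; δ(s1,1) = {s0, s4, s5}.
Union: {s0, s4, s5}.
After 1: {s0, s4, s5}.
δ(s0,1) = ∅; δ(s4,1) = {s2, s3}; δ(s5,1) = {s0, s3}.
Union: {s0, s2, s3}.
After 1: {s0, s2, s3}.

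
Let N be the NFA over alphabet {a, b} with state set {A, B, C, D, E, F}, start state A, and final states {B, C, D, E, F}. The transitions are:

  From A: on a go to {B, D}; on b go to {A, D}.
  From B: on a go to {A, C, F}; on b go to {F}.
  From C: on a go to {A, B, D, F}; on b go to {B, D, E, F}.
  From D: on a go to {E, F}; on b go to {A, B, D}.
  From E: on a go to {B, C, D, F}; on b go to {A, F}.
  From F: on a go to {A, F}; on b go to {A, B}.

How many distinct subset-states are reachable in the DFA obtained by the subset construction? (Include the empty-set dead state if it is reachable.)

Start state of the DFA: {A}.
{A} --a--> {B, D}  [new]
{A} --b--> {A, D}  [new]
{B, D} --a--> {A, C, E, F}  [new]
{B, D} --b--> {A, B, D, F}  [new]
{A, D} --a--> {B, D, E, F}  [new]
{A, D} --b--> {A, B, D}  [new]
{A, C, E, F} --a--> {A, B, C, D, F}  [new]
{A, C, E, F} --b--> {A, B, D, E, F}  [new]
{A, B, D, F} --a--> {A, B, C, D, E, F}  [new]
{A, B, D, F} --b--> {A, B, D, F}  [seen]
{B, D, E, F} --a--> {A, B, C, D, E, F}  [seen]
{B, D, E, F} --b--> {A, B, D, F}  [seen]
{A, B, D} --a--> {A, B, C, D, E, F}  [seen]
{A, B, D} --b--> {A, B, D, F}  [seen]
{A, B, C, D, F} --a--> {A, B, C, D, E, F}  [seen]
{A, B, C, D, F} --b--> {A, B, D, E, F}  [seen]
{A, B, D, E, F} --a--> {A, B, C, D, E, F}  [seen]
{A, B, D, E, F} --b--> {A, B, D, F}  [seen]
{A, B, C, D, E, F} --a--> {A, B, C, D, E, F}  [seen]
{A, B, C, D, E, F} --b--> {A, B, D, E, F}  [seen]
Reachable DFA states: {A}, {B, D}, {A, D}, {A, C, E, F}, {A, B, D, F}, {B, D, E, F}, {A, B, D}, {A, B, C, D, F}, {A, B, D, E, F}, {A, B, C, D, E, F}.

10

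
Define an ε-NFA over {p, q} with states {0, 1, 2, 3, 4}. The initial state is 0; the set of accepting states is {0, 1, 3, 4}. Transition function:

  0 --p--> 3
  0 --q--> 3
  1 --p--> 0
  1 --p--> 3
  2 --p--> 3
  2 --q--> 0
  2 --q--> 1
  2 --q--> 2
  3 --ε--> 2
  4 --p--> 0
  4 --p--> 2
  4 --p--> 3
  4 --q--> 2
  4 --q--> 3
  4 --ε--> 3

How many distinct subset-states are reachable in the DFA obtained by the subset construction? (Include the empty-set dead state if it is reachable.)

5

Start state of the DFA: {0} (ε-closure of the NFA start).
{0} --p--> {2, 3}  [new]
{0} --q--> {2, 3}  [seen]
{2, 3} --p--> {2, 3}  [seen]
{2, 3} --q--> {0, 1, 2}  [new]
{0, 1, 2} --p--> {0, 2, 3}  [new]
{0, 1, 2} --q--> {0, 1, 2, 3}  [new]
{0, 2, 3} --p--> {2, 3}  [seen]
{0, 2, 3} --q--> {0, 1, 2, 3}  [seen]
{0, 1, 2, 3} --p--> {0, 2, 3}  [seen]
{0, 1, 2, 3} --q--> {0, 1, 2, 3}  [seen]
Reachable DFA states: {0}, {2, 3}, {0, 1, 2}, {0, 2, 3}, {0, 1, 2, 3}.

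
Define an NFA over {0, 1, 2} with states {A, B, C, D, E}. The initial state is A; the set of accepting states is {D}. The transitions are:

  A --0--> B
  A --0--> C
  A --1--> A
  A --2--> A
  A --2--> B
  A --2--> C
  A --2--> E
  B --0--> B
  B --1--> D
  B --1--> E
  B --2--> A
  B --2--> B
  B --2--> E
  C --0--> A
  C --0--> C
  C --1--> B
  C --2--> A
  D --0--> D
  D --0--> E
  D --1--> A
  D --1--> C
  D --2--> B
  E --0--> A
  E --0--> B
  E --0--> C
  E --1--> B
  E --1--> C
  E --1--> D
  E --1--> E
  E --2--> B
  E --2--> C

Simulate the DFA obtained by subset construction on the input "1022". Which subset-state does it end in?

{A, B, C, E}

Start: {A}.
δ(A,1) = {A}.
Union: {A}.
After 1: {A}.
δ(A,0) = {B, C}.
Union: {B, C}.
After 0: {B, C}.
δ(B,2) = {A, B, E}; δ(C,2) = {A}.
Union: {A, B, E}.
After 2: {A, B, E}.
δ(A,2) = {A, B, C, E}; δ(B,2) = {A, B, E}; δ(E,2) = {B, C}.
Union: {A, B, C, E}.
After 2: {A, B, C, E}.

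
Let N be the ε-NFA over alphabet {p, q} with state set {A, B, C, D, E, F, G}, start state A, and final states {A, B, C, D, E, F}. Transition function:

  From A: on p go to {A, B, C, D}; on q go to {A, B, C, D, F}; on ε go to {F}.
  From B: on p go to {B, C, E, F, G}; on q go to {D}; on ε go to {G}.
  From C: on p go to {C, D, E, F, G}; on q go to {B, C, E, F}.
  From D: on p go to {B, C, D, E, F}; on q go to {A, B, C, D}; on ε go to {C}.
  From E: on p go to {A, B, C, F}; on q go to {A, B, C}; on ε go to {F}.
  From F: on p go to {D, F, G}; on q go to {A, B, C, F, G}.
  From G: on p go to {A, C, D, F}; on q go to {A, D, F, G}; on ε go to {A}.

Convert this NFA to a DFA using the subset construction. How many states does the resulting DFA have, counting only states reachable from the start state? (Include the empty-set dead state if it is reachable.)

Start state of the DFA: {A, F} (ε-closure of the NFA start).
{A, F} --p--> {A, B, C, D, F, G}  [new]
{A, F} --q--> {A, B, C, D, F, G}  [seen]
{A, B, C, D, F, G} --p--> {A, B, C, D, E, F, G}  [new]
{A, B, C, D, F, G} --q--> {A, B, C, D, E, F, G}  [seen]
{A, B, C, D, E, F, G} --p--> {A, B, C, D, E, F, G}  [seen]
{A, B, C, D, E, F, G} --q--> {A, B, C, D, E, F, G}  [seen]
Reachable DFA states: {A, F}, {A, B, C, D, F, G}, {A, B, C, D, E, F, G}.

3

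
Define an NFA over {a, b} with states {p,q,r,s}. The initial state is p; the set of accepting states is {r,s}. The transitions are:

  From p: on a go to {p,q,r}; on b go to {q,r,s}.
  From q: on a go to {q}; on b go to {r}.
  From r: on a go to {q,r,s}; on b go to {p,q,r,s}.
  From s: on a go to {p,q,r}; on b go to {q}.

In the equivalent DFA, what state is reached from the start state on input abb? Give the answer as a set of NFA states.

{p,q,r,s}

Start: {p}.
δ(p,a) = {p,q,r}.
Union: {p,q,r}.
After a: {p,q,r}.
δ(p,b) = {q,r,s}; δ(q,b) = {r}; δ(r,b) = {p,q,r,s}.
Union: {p,q,r,s}.
After b: {p,q,r,s}.
δ(p,b) = {q,r,s}; δ(q,b) = {r}; δ(r,b) = {p,q,r,s}; δ(s,b) = {q}.
Union: {p,q,r,s}.
After b: {p,q,r,s}.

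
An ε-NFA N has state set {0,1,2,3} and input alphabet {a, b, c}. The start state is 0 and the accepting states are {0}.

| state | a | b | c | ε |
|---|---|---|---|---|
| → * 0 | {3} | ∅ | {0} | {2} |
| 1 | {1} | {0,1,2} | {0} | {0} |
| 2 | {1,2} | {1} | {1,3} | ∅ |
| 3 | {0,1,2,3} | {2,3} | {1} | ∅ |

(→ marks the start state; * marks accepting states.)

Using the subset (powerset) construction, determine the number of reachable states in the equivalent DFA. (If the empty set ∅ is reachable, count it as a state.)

3

Start state of the DFA: {0,2} (ε-closure of the NFA start).
{0,2} --a--> {0,1,2,3}  [new]
{0,2} --b--> {0,1,2}  [new]
{0,2} --c--> {0,1,2,3}  [seen]
{0,1,2,3} --a--> {0,1,2,3}  [seen]
{0,1,2,3} --b--> {0,1,2,3}  [seen]
{0,1,2,3} --c--> {0,1,2,3}  [seen]
{0,1,2} --a--> {0,1,2,3}  [seen]
{0,1,2} --b--> {0,1,2}  [seen]
{0,1,2} --c--> {0,1,2,3}  [seen]
Reachable DFA states: {0,2}, {0,1,2,3}, {0,1,2}.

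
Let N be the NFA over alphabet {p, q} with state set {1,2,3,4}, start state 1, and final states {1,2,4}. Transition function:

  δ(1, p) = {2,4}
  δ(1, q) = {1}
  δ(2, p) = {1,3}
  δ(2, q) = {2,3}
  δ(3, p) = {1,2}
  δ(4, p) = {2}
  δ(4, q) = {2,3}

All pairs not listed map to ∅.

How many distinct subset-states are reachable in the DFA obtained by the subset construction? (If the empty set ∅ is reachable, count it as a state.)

5

Start state of the DFA: {1}.
{1} --p--> {2,4}  [new]
{1} --q--> {1}  [seen]
{2,4} --p--> {1,2,3}  [new]
{2,4} --q--> {2,3}  [new]
{1,2,3} --p--> {1,2,3,4}  [new]
{1,2,3} --q--> {1,2,3}  [seen]
{2,3} --p--> {1,2,3}  [seen]
{2,3} --q--> {2,3}  [seen]
{1,2,3,4} --p--> {1,2,3,4}  [seen]
{1,2,3,4} --q--> {1,2,3}  [seen]
Reachable DFA states: {1}, {2,4}, {1,2,3}, {2,3}, {1,2,3,4}.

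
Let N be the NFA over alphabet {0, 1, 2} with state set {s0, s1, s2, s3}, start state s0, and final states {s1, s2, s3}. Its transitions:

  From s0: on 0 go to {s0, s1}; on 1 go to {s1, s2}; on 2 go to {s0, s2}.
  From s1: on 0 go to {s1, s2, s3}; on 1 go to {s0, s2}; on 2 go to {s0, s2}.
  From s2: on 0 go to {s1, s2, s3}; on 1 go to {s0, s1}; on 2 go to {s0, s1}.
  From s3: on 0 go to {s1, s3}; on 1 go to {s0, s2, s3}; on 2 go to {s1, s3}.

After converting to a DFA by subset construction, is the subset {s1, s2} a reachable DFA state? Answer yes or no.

yes

Start state of the DFA: {s0}.
{s0} --0--> {s0, s1}  [new]
{s0} --1--> {s1, s2}  [new]
{s0} --2--> {s0, s2}  [new]
{s0, s1} --0--> {s0, s1, s2, s3}  [new]
{s0, s1} --1--> {s0, s1, s2}  [new]
{s0, s1} --2--> {s0, s2}  [seen]
{s1, s2} --0--> {s1, s2, s3}  [new]
{s1, s2} --1--> {s0, s1, s2}  [seen]
{s1, s2} --2--> {s0, s1, s2}  [seen]
{s0, s2} --0--> {s0, s1, s2, s3}  [seen]
{s0, s2} --1--> {s0, s1, s2}  [seen]
{s0, s2} --2--> {s0, s1, s2}  [seen]
{s0, s1, s2, s3} --0--> {s0, s1, s2, s3}  [seen]
{s0, s1, s2, s3} --1--> {s0, s1, s2, s3}  [seen]
{s0, s1, s2, s3} --2--> {s0, s1, s2, s3}  [seen]
{s0, s1, s2} --0--> {s0, s1, s2, s3}  [seen]
{s0, s1, s2} --1--> {s0, s1, s2}  [seen]
{s0, s1, s2} --2--> {s0, s1, s2}  [seen]
{s1, s2, s3} --0--> {s1, s2, s3}  [seen]
{s1, s2, s3} --1--> {s0, s1, s2, s3}  [seen]
{s1, s2, s3} --2--> {s0, s1, s2, s3}  [seen]
Reachable DFA states: {s0}, {s0, s1}, {s1, s2}, {s0, s2}, {s0, s1, s2, s3}, {s0, s1, s2}, {s1, s2, s3}.
{s1, s2} is among them.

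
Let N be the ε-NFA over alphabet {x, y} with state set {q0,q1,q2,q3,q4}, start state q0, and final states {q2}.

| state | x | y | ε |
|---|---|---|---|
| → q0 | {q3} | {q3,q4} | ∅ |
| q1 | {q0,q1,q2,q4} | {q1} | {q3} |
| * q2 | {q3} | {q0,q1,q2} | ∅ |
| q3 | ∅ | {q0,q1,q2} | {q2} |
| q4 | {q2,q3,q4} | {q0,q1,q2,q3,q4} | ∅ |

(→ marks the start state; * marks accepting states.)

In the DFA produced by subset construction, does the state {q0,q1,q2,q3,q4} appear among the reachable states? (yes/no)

Start state of the DFA: {q0} (ε-closure of the NFA start).
{q0} --x--> {q2,q3}  [new]
{q0} --y--> {q2,q3,q4}  [new]
{q2,q3} --x--> {q2,q3}  [seen]
{q2,q3} --y--> {q0,q1,q2,q3}  [new]
{q2,q3,q4} --x--> {q2,q3,q4}  [seen]
{q2,q3,q4} --y--> {q0,q1,q2,q3,q4}  [new]
{q0,q1,q2,q3} --x--> {q0,q1,q2,q3,q4}  [seen]
{q0,q1,q2,q3} --y--> {q0,q1,q2,q3,q4}  [seen]
{q0,q1,q2,q3,q4} --x--> {q0,q1,q2,q3,q4}  [seen]
{q0,q1,q2,q3,q4} --y--> {q0,q1,q2,q3,q4}  [seen]
Reachable DFA states: {q0}, {q2,q3}, {q2,q3,q4}, {q0,q1,q2,q3}, {q0,q1,q2,q3,q4}.
{q0,q1,q2,q3,q4} is among them.

yes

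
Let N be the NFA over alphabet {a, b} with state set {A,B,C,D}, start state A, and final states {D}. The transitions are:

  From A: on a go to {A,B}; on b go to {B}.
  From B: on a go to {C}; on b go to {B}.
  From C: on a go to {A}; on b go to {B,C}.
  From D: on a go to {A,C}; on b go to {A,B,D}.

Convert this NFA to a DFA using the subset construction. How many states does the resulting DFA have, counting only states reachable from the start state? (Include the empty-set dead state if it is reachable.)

7

Start state of the DFA: {A}.
{A} --a--> {A,B}  [new]
{A} --b--> {B}  [new]
{A,B} --a--> {A,B,C}  [new]
{A,B} --b--> {B}  [seen]
{B} --a--> {C}  [new]
{B} --b--> {B}  [seen]
{A,B,C} --a--> {A,B,C}  [seen]
{A,B,C} --b--> {B,C}  [new]
{C} --a--> {A}  [seen]
{C} --b--> {B,C}  [seen]
{B,C} --a--> {A,C}  [new]
{B,C} --b--> {B,C}  [seen]
{A,C} --a--> {A,B}  [seen]
{A,C} --b--> {B,C}  [seen]
Reachable DFA states: {A}, {A,B}, {B}, {A,B,C}, {C}, {B,C}, {A,C}.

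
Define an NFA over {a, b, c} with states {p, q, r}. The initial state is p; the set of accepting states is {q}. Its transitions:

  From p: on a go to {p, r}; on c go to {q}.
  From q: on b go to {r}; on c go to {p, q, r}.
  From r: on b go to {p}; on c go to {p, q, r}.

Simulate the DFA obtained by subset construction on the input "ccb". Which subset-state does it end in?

{p, r}

Start: {p}.
δ(p,c) = {q}.
Union: {q}.
After c: {q}.
δ(q,c) = {p, q, r}.
Union: {p, q, r}.
After c: {p, q, r}.
δ(p,b) = ∅; δ(q,b) = {r}; δ(r,b) = {p}.
Union: {p, r}.
After b: {p, r}.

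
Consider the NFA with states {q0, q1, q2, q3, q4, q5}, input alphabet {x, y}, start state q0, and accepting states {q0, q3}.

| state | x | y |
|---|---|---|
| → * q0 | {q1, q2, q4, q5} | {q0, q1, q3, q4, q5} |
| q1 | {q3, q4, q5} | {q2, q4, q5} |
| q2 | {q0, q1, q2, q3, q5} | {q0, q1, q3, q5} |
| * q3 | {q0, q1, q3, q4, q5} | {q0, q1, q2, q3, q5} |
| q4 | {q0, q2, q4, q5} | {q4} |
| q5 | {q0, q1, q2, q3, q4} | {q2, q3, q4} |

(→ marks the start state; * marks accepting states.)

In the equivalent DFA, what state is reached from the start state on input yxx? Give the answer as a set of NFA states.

{q0, q1, q2, q3, q4, q5}

Start: {q0}.
δ(q0,y) = {q0, q1, q3, q4, q5}.
Union: {q0, q1, q3, q4, q5}.
After y: {q0, q1, q3, q4, q5}.
δ(q0,x) = {q1, q2, q4, q5}; δ(q1,x) = {q3, q4, q5}; δ(q3,x) = {q0, q1, q3, q4, q5}; δ(q4,x) = {q0, q2, q4, q5}; δ(q5,x) = {q0, q1, q2, q3, q4}.
Union: {q0, q1, q2, q3, q4, q5}.
After x: {q0, q1, q2, q3, q4, q5}.
δ(q0,x) = {q1, q2, q4, q5}; δ(q1,x) = {q3, q4, q5}; δ(q2,x) = {q0, q1, q2, q3, q5}; δ(q3,x) = {q0, q1, q3, q4, q5}; δ(q4,x) = {q0, q2, q4, q5}; δ(q5,x) = {q0, q1, q2, q3, q4}.
Union: {q0, q1, q2, q3, q4, q5}.
After x: {q0, q1, q2, q3, q4, q5}.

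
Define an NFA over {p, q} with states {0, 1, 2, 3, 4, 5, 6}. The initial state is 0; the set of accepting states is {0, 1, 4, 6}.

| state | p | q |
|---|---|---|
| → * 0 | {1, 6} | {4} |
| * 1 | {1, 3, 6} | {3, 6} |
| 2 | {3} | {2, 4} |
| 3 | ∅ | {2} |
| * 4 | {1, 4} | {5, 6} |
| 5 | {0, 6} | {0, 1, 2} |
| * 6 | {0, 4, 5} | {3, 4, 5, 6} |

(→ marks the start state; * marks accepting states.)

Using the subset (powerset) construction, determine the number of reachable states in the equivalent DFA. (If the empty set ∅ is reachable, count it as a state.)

Start state of the DFA: {0}.
{0} --p--> {1, 6}  [new]
{0} --q--> {4}  [new]
{1, 6} --p--> {0, 1, 3, 4, 5, 6}  [new]
{1, 6} --q--> {3, 4, 5, 6}  [new]
{4} --p--> {1, 4}  [new]
{4} --q--> {5, 6}  [new]
{0, 1, 3, 4, 5, 6} --p--> {0, 1, 3, 4, 5, 6}  [seen]
{0, 1, 3, 4, 5, 6} --q--> {0, 1, 2, 3, 4, 5, 6}  [new]
{3, 4, 5, 6} --p--> {0, 1, 4, 5, 6}  [new]
{3, 4, 5, 6} --q--> {0, 1, 2, 3, 4, 5, 6}  [seen]
{1, 4} --p--> {1, 3, 4, 6}  [new]
{1, 4} --q--> {3, 5, 6}  [new]
{5, 6} --p--> {0, 4, 5, 6}  [new]
{5, 6} --q--> {0, 1, 2, 3, 4, 5, 6}  [seen]
{0, 1, 2, 3, 4, 5, 6} --p--> {0, 1, 3, 4, 5, 6}  [seen]
{0, 1, 2, 3, 4, 5, 6} --q--> {0, 1, 2, 3, 4, 5, 6}  [seen]
{0, 1, 4, 5, 6} --p--> {0, 1, 3, 4, 5, 6}  [seen]
{0, 1, 4, 5, 6} --q--> {0, 1, 2, 3, 4, 5, 6}  [seen]
{1, 3, 4, 6} --p--> {0, 1, 3, 4, 5, 6}  [seen]
{1, 3, 4, 6} --q--> {2, 3, 4, 5, 6}  [new]
{3, 5, 6} --p--> {0, 4, 5, 6}  [seen]
{3, 5, 6} --q--> {0, 1, 2, 3, 4, 5, 6}  [seen]
{0, 4, 5, 6} --p--> {0, 1, 4, 5, 6}  [seen]
{0, 4, 5, 6} --q--> {0, 1, 2, 3, 4, 5, 6}  [seen]
{2, 3, 4, 5, 6} --p--> {0, 1, 3, 4, 5, 6}  [seen]
{2, 3, 4, 5, 6} --q--> {0, 1, 2, 3, 4, 5, 6}  [seen]
Reachable DFA states: {0}, {1, 6}, {4}, {0, 1, 3, 4, 5, 6}, {3, 4, 5, 6}, {1, 4}, {5, 6}, {0, 1, 2, 3, 4, 5, 6}, {0, 1, 4, 5, 6}, {1, 3, 4, 6}, {3, 5, 6}, {0, 4, 5, 6}, {2, 3, 4, 5, 6}.

13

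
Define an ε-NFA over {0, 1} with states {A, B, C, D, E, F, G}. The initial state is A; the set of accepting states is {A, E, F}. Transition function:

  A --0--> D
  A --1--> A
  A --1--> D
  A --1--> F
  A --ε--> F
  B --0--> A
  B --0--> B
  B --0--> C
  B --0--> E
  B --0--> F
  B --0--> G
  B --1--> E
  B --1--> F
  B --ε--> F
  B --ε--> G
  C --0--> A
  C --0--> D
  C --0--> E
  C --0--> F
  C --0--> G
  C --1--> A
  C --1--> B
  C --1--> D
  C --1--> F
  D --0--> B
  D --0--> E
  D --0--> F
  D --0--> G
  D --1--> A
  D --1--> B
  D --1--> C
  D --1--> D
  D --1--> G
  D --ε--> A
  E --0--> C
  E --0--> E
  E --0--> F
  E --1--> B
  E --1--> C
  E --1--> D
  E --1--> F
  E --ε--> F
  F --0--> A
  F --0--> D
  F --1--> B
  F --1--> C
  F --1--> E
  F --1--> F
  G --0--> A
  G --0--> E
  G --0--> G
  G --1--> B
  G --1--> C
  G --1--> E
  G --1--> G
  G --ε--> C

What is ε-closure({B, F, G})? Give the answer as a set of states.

{B, C, F, G}

Begin with {B, F, G}.
G →ε {C}; add C.
ε-closure = {B, C, F, G}.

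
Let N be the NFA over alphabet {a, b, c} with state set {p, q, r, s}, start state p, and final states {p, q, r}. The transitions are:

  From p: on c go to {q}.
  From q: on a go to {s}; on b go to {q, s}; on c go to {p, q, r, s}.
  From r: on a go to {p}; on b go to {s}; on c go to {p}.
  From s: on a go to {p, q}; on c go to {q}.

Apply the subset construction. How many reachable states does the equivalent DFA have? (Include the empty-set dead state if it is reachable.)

Start state of the DFA: {p}.
{p} --a--> ∅  [new]
{p} --b--> ∅  [seen]
{p} --c--> {q}  [new]
∅ --a--> ∅  [seen]
∅ --b--> ∅  [seen]
∅ --c--> ∅  [seen]
{q} --a--> {s}  [new]
{q} --b--> {q, s}  [new]
{q} --c--> {p, q, r, s}  [new]
{s} --a--> {p, q}  [new]
{s} --b--> ∅  [seen]
{s} --c--> {q}  [seen]
{q, s} --a--> {p, q, s}  [new]
{q, s} --b--> {q, s}  [seen]
{q, s} --c--> {p, q, r, s}  [seen]
{p, q, r, s} --a--> {p, q, s}  [seen]
{p, q, r, s} --b--> {q, s}  [seen]
{p, q, r, s} --c--> {p, q, r, s}  [seen]
{p, q} --a--> {s}  [seen]
{p, q} --b--> {q, s}  [seen]
{p, q} --c--> {p, q, r, s}  [seen]
{p, q, s} --a--> {p, q, s}  [seen]
{p, q, s} --b--> {q, s}  [seen]
{p, q, s} --c--> {p, q, r, s}  [seen]
Reachable DFA states: {p}, ∅, {q}, {s}, {q, s}, {p, q, r, s}, {p, q}, {p, q, s}.

8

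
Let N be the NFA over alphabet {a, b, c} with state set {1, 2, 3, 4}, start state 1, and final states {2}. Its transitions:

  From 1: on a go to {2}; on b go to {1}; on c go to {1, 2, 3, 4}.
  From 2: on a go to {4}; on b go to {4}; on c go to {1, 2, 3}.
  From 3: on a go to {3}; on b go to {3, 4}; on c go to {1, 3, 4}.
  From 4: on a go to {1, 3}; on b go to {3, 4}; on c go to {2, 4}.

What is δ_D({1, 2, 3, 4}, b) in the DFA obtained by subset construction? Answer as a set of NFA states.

{1, 3, 4}

δ(1,b) = {1}; δ(2,b) = {4}; δ(3,b) = {3, 4}; δ(4,b) = {3, 4}.
Union: {1, 3, 4}.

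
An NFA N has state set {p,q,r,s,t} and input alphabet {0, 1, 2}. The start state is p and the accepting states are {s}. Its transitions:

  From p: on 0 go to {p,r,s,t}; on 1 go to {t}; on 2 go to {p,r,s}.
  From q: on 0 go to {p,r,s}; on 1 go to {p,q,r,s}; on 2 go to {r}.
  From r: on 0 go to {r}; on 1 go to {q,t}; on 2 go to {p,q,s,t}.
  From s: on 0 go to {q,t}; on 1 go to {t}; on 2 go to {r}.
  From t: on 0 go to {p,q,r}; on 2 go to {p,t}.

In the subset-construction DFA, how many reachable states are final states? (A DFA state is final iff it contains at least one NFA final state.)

4

Start state of the DFA: {p}.
{p} --0--> {p,r,s,t}  [new]
{p} --1--> {t}  [new]
{p} --2--> {p,r,s}  [new]
{p,r,s,t} --0--> {p,q,r,s,t}  [new]
{p,r,s,t} --1--> {q,t}  [new]
{p,r,s,t} --2--> {p,q,r,s,t}  [seen]
{t} --0--> {p,q,r}  [new]
{t} --1--> ∅  [new]
{t} --2--> {p,t}  [new]
{p,r,s} --0--> {p,q,r,s,t}  [seen]
{p,r,s} --1--> {q,t}  [seen]
{p,r,s} --2--> {p,q,r,s,t}  [seen]
{p,q,r,s,t} --0--> {p,q,r,s,t}  [seen]
{p,q,r,s,t} --1--> {p,q,r,s,t}  [seen]
{p,q,r,s,t} --2--> {p,q,r,s,t}  [seen]
{q,t} --0--> {p,q,r,s}  [new]
{q,t} --1--> {p,q,r,s}  [seen]
{q,t} --2--> {p,r,t}  [new]
{p,q,r} --0--> {p,r,s,t}  [seen]
{p,q,r} --1--> {p,q,r,s,t}  [seen]
{p,q,r} --2--> {p,q,r,s,t}  [seen]
∅ --0--> ∅  [seen]
∅ --1--> ∅  [seen]
∅ --2--> ∅  [seen]
{p,t} --0--> {p,q,r,s,t}  [seen]
{p,t} --1--> {t}  [seen]
{p,t} --2--> {p,r,s,t}  [seen]
{p,q,r,s} --0--> {p,q,r,s,t}  [seen]
{p,q,r,s} --1--> {p,q,r,s,t}  [seen]
{p,q,r,s} --2--> {p,q,r,s,t}  [seen]
{p,r,t} --0--> {p,q,r,s,t}  [seen]
{p,r,t} --1--> {q,t}  [seen]
{p,r,t} --2--> {p,q,r,s,t}  [seen]
Reachable DFA states: {p}, {p,r,s,t}, {t}, {p,r,s}, {p,q,r,s,t}, {q,t}, {p,q,r}, ∅, {p,t}, {p,q,r,s}, {p,r,t}.
Accepting DFA states (contain an NFA accepting state): {p,r,s,t}, {p,r,s}, {p,q,r,s,t}, {p,q,r,s}.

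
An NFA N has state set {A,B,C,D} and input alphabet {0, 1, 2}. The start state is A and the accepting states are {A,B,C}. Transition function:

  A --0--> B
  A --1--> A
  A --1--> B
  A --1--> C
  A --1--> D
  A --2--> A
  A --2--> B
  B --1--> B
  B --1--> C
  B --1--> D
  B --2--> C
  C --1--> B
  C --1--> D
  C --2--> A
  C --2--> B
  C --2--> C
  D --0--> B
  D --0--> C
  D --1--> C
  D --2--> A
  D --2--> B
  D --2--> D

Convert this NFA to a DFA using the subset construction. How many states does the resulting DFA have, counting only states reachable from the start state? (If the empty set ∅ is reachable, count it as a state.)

Start state of the DFA: {A}.
{A} --0--> {B}  [new]
{A} --1--> {A,B,C,D}  [new]
{A} --2--> {A,B}  [new]
{B} --0--> ∅  [new]
{B} --1--> {B,C,D}  [new]
{B} --2--> {C}  [new]
{A,B,C,D} --0--> {B,C}  [new]
{A,B,C,D} --1--> {A,B,C,D}  [seen]
{A,B,C,D} --2--> {A,B,C,D}  [seen]
{A,B} --0--> {B}  [seen]
{A,B} --1--> {A,B,C,D}  [seen]
{A,B} --2--> {A,B,C}  [new]
∅ --0--> ∅  [seen]
∅ --1--> ∅  [seen]
∅ --2--> ∅  [seen]
{B,C,D} --0--> {B,C}  [seen]
{B,C,D} --1--> {B,C,D}  [seen]
{B,C,D} --2--> {A,B,C,D}  [seen]
{C} --0--> ∅  [seen]
{C} --1--> {B,D}  [new]
{C} --2--> {A,B,C}  [seen]
{B,C} --0--> ∅  [seen]
{B,C} --1--> {B,C,D}  [seen]
{B,C} --2--> {A,B,C}  [seen]
{A,B,C} --0--> {B}  [seen]
{A,B,C} --1--> {A,B,C,D}  [seen]
{A,B,C} --2--> {A,B,C}  [seen]
{B,D} --0--> {B,C}  [seen]
{B,D} --1--> {B,C,D}  [seen]
{B,D} --2--> {A,B,C,D}  [seen]
Reachable DFA states: {A}, {B}, {A,B,C,D}, {A,B}, ∅, {B,C,D}, {C}, {B,C}, {A,B,C}, {B,D}.

10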